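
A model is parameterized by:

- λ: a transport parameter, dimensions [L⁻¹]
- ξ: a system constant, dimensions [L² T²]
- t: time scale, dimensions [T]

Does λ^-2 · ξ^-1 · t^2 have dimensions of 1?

yes

Sum the exponent of each base dimension across the product:
  L: −2·[λ]_L − [ξ]_L + 2·[t]_L = −2·(-1) − (2) + 2·(0) = 0
  T: −2·[λ]_T − [ξ]_T + 2·[t]_T = −2·(0) − (2) + 2·(1) = 0
All base exponents vanish — dimensionless.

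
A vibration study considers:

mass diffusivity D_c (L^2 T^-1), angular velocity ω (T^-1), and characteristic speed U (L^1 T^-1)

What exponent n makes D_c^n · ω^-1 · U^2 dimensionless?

Balance the L exponent: (2)·n from D_c, plus −(0) + 2·(1) = 2 from the rest, must sum to zero.
2n + 2 = 0, so n = -1.

-1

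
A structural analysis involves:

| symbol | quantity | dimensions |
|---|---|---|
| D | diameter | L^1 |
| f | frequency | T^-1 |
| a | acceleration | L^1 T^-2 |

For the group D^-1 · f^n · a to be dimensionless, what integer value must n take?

-2

Balance the T exponent: (-1)·n from f, plus −(0) + (-2) = -2 from the rest, must sum to zero.
−n − 2 = 0, so n = -2.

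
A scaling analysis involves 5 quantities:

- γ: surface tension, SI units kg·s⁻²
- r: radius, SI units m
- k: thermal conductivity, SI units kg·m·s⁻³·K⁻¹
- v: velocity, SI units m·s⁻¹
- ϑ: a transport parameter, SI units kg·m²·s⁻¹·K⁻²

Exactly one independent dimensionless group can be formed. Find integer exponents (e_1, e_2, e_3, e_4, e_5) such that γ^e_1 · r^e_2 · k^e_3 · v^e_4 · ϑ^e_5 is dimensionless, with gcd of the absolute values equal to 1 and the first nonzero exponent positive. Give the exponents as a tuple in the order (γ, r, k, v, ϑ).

M: e_1·(1) + e_2·(0) + e_3·(1) + e_4·(0) + e_5·(1) = 0
L: e_1·(0) + e_2·(1) + e_3·(1) + e_4·(1) + e_5·(2) = 0
T: e_1·(-2) + e_2·(0) + e_3·(-3) + e_4·(-1) + e_5·(-1) = 0
Θ: e_1·(0) + e_2·(0) + e_3·(-1) + e_4·(0) + e_5·(-2) = 0
Solving this homogeneous linear system for the smallest-integer solution (first nonzero entry positive) gives (1, -3, -2, 3, 1).

(1, -3, -2, 3, 1)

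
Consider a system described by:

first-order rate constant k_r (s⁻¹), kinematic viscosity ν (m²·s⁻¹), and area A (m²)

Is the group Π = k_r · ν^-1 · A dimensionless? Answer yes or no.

yes

Sum the exponent of each base dimension across the product:
  L: [k_r]_L − [ν]_L + [A]_L = (0) − (2) + (2) = 0
  T: [k_r]_T − [ν]_T + [A]_T = (-1) − (-1) + (0) = 0
All base exponents vanish — dimensionless.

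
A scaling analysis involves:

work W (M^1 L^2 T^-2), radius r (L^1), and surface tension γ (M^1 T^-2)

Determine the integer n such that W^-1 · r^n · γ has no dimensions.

Balance the L exponent: (1)·n from r, plus −(2) + (0) = -2 from the rest, must sum to zero.
n − 2 = 0, so n = 2.

2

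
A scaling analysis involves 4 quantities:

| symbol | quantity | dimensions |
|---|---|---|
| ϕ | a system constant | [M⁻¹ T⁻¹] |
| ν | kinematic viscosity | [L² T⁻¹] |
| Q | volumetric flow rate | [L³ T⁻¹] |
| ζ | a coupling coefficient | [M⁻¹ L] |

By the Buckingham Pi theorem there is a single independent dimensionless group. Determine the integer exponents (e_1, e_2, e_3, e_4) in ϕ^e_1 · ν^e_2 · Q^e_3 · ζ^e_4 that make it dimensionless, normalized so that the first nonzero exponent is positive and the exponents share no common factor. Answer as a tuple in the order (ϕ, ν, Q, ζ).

(1, -4, 3, -1)

M: e_1·(-1) + e_2·(0) + e_3·(0) + e_4·(-1) = 0
L: e_1·(0) + e_2·(2) + e_3·(3) + e_4·(1) = 0
T: e_1·(-1) + e_2·(-1) + e_3·(-1) + e_4·(0) = 0
Solving this homogeneous linear system for the smallest-integer solution (first nonzero entry positive) gives (1, -4, 3, -1).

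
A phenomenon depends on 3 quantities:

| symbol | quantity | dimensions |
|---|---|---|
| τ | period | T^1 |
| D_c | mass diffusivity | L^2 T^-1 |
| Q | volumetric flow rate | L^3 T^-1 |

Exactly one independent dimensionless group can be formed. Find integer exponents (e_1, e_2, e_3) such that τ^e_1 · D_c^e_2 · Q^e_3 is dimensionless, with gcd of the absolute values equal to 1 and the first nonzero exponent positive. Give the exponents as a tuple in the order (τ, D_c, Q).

(1, 3, -2)

L: e_1·(0) + e_2·(2) + e_3·(3) = 0
T: e_1·(1) + e_2·(-1) + e_3·(-1) = 0
Solving this homogeneous linear system for the smallest-integer solution (first nonzero entry positive) gives (1, 3, -2).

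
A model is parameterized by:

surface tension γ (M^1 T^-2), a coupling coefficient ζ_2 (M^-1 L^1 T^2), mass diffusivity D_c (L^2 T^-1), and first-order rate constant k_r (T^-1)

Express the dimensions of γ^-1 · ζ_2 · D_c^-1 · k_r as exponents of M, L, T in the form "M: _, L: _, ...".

M: -2, L: -1, T: 4

Collect each base-dimension exponent across the product:
  M: −(1) + (-1) − (0) + (0) = -2
  L: −(0) + (1) − (2) + (0) = -1
  T: −(-2) + (2) − (-1) + (-1) = 4
So the dimensions are [M⁻² L⁻¹ T⁴].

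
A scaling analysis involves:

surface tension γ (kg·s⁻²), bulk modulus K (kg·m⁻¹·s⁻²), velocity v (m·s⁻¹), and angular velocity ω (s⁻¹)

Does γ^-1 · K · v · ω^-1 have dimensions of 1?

yes

Sum the exponent of each base dimension across the product:
  M: −[γ]_M + [K]_M + [v]_M − [ω]_M = −(1) + (1) + (0) − (0) = 0
  L: −[γ]_L + [K]_L + [v]_L − [ω]_L = −(0) + (-1) + (1) − (0) = 0
  T: −[γ]_T + [K]_T + [v]_T − [ω]_T = −(-2) + (-2) + (-1) − (-1) = 0
All base exponents vanish — dimensionless.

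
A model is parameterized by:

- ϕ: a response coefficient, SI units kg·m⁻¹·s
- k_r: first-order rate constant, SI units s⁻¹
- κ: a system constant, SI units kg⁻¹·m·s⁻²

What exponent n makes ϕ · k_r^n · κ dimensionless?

-1

Balance the T exponent: (-1)·n from k_r, plus (1) + (-2) = -1 from the rest, must sum to zero.
−n − 1 = 0, so n = -1.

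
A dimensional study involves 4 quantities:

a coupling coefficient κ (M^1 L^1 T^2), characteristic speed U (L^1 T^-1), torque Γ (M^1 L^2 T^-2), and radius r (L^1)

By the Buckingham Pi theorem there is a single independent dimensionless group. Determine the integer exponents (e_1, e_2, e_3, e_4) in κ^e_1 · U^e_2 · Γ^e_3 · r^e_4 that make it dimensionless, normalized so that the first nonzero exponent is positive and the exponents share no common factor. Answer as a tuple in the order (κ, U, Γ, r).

M: e_1·(1) + e_2·(0) + e_3·(1) + e_4·(0) = 0
L: e_1·(1) + e_2·(1) + e_3·(2) + e_4·(1) = 0
T: e_1·(2) + e_2·(-1) + e_3·(-2) + e_4·(0) = 0
Solving this homogeneous linear system for the smallest-integer solution (first nonzero entry positive) gives (1, 4, -1, -3).

(1, 4, -1, -3)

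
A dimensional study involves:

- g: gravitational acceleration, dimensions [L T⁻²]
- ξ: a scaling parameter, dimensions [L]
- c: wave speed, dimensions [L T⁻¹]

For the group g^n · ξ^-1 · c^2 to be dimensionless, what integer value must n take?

-1

Balance the L exponent: (1)·n from g, plus −(1) + 2·(1) = 1 from the rest, must sum to zero.
n + 1 = 0, so n = -1.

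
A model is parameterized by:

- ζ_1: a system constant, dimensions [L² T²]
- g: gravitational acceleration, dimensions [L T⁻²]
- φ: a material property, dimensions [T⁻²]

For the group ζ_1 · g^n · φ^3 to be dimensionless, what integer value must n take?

-2

Balance the L exponent: (1)·n from g, plus (2) + 3·(0) = 2 from the rest, must sum to zero.
n + 2 = 0, so n = -2.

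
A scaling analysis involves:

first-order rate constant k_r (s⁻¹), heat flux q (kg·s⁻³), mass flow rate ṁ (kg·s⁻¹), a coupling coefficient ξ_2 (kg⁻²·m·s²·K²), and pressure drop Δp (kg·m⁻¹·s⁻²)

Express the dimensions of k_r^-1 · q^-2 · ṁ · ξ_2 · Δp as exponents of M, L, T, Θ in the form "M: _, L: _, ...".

M: -2, L: 0, T: 6, Θ: 2

Collect each base-dimension exponent across the product:
  M: −(0) − 2·(1) + (1) + (-2) + (1) = -2
  L: −(0) − 2·(0) + (0) + (1) + (-1) = 0
  T: −(-1) − 2·(-3) + (-1) + (2) + (-2) = 6
  Θ: −(0) − 2·(0) + (0) + (2) + (0) = 2
So the dimensions are [M⁻² T⁶ Θ²].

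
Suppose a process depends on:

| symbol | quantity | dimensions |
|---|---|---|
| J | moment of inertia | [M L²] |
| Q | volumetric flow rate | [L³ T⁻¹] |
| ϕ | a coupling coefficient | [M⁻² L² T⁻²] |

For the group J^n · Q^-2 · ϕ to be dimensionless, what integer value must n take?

Balance the M exponent: (1)·n from J, plus −2·(0) + (-2) = -2 from the rest, must sum to zero.
n − 2 = 0, so n = 2.

2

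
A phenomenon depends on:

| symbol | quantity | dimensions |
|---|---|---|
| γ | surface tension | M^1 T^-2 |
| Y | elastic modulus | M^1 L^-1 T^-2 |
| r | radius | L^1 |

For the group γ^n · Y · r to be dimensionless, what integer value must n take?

-1

Balance the M exponent: (1)·n from γ, plus (1) + (0) = 1 from the rest, must sum to zero.
n + 1 = 0, so n = -1.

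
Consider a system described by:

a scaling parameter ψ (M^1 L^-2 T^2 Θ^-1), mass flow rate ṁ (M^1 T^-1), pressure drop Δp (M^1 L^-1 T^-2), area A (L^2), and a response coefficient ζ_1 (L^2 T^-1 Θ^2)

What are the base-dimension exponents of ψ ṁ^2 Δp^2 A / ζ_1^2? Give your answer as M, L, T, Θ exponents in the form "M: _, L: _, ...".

Collect each base-dimension exponent across the product:
  M: (1) + 2·(1) + 2·(1) + (0) − 2·(0) = 5
  L: (-2) + 2·(0) + 2·(-1) + (2) − 2·(2) = -6
  T: (2) + 2·(-1) + 2·(-2) + (0) − 2·(-1) = -2
  Θ: (-1) + 2·(0) + 2·(0) + (0) − 2·(2) = -5
So the dimensions are [M⁵ L⁻⁶ T⁻² Θ⁻⁵].

M: 5, L: -6, T: -2, Θ: -5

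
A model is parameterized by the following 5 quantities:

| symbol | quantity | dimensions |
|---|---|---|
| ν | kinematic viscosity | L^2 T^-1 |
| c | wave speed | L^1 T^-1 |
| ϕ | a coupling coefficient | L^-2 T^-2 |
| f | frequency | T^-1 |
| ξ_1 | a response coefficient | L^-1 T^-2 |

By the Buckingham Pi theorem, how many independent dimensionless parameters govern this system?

3

There are 5 variables and 2 base dimensions (L, T).
The dimension matrix has rank 2.
Independent dimensionless groups: 5 − 2 = 3.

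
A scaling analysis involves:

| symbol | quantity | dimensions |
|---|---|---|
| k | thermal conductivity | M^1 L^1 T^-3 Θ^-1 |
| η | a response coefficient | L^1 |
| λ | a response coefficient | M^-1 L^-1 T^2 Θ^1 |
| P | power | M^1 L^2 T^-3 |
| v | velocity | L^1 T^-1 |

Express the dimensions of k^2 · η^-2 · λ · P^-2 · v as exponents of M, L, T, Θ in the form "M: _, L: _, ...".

M: -1, L: -4, T: 1, Θ: -1

Collect each base-dimension exponent across the product:
  M: 2·(1) − 2·(0) + (-1) − 2·(1) + (0) = -1
  L: 2·(1) − 2·(1) + (-1) − 2·(2) + (1) = -4
  T: 2·(-3) − 2·(0) + (2) − 2·(-3) + (-1) = 1
  Θ: 2·(-1) − 2·(0) + (1) − 2·(0) + (0) = -1
So the dimensions are [M⁻¹ L⁻⁴ T Θ⁻¹].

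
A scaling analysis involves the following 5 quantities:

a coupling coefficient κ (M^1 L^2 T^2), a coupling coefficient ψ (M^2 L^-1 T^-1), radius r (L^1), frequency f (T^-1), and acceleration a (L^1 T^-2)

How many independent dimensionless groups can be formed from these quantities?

2

There are 5 variables and 3 base dimensions (M, L, T).
The dimension matrix has rank 3.
Independent dimensionless groups: 5 − 3 = 2.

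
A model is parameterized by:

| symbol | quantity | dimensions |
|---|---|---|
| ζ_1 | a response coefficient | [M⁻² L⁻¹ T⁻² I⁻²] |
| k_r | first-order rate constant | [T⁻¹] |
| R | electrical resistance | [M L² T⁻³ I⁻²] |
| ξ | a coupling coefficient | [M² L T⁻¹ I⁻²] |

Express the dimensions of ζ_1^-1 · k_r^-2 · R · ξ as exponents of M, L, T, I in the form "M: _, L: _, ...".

Collect each base-dimension exponent across the product:
  M: −(-2) − 2·(0) + (1) + (2) = 5
  L: −(-1) − 2·(0) + (2) + (1) = 4
  T: −(-2) − 2·(-1) + (-3) + (-1) = 0
  I: −(-2) − 2·(0) + (-2) + (-2) = -2
So the dimensions are [M⁵ L⁴ I⁻²].

M: 5, L: 4, T: 0, I: -2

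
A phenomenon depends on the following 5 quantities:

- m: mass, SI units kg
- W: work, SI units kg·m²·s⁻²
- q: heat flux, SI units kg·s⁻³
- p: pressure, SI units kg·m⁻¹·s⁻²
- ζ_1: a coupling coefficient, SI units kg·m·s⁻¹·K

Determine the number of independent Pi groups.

There are 5 variables and 4 base dimensions (M, L, T, Θ).
The dimension matrix has rank 4.
Independent dimensionless groups: 5 − 4 = 1.

1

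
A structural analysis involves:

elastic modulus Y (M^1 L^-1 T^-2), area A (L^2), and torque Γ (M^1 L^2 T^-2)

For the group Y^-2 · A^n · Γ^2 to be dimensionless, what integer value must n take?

-3

Balance the L exponent: (2)·n from A, plus −2·(-1) + 2·(2) = 6 from the rest, must sum to zero.
2n + 6 = 0, so n = -3.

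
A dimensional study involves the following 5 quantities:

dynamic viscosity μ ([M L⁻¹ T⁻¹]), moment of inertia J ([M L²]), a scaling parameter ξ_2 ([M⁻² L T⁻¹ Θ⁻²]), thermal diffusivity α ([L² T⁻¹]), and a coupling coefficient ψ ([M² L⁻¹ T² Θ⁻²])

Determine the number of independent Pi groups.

1

There are 5 variables and 4 base dimensions (M, L, T, Θ).
The dimension matrix has rank 4.
Independent dimensionless groups: 5 − 4 = 1.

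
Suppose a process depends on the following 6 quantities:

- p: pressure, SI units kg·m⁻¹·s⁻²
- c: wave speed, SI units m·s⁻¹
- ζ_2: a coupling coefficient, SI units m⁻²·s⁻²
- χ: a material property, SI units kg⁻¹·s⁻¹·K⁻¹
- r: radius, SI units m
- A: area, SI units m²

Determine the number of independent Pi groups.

2

There are 6 variables and 4 base dimensions (M, L, T, Θ).
The dimension matrix has rank 4.
Independent dimensionless groups: 6 − 4 = 2.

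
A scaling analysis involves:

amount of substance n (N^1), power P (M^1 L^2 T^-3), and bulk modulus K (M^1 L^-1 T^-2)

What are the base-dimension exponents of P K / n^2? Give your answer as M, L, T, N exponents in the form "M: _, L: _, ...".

M: 2, L: 1, T: -5, N: -2

Collect each base-dimension exponent across the product:
  M: −2·(0) + (1) + (1) = 2
  L: −2·(0) + (2) + (-1) = 1
  T: −2·(0) + (-3) + (-2) = -5
  N: −2·(1) + (0) + (0) = -2
So the dimensions are [M² L T⁻⁵ N⁻²].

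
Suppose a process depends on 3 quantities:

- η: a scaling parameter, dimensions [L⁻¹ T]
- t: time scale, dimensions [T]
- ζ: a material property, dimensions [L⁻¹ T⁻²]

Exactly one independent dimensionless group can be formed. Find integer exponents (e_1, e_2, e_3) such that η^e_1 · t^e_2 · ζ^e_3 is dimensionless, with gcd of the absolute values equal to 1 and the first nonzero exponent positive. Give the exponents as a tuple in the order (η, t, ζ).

(1, -3, -1)

L: e_1·(-1) + e_2·(0) + e_3·(-1) = 0
T: e_1·(1) + e_2·(1) + e_3·(-2) = 0
Solving this homogeneous linear system for the smallest-integer solution (first nonzero entry positive) gives (1, -3, -1).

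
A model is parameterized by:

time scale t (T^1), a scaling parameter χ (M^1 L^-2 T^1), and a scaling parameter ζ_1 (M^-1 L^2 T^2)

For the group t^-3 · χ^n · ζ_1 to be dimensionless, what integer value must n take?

1

Balance the M exponent: (1)·n from χ, plus −3·(0) + (-1) = -1 from the rest, must sum to zero.
n − 1 = 0, so n = 1.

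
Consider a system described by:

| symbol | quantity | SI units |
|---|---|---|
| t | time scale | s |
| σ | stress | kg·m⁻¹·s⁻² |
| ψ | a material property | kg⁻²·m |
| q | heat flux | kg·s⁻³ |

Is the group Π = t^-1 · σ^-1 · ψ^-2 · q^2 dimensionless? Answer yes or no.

no

Sum the exponent of each base dimension across the product:
  M: −[t]_M − [σ]_M − 2·[ψ]_M + 2·[q]_M = −(0) − (1) − 2·(-2) + 2·(1) = 5
  L: −[t]_L − [σ]_L − 2·[ψ]_L + 2·[q]_L = −(0) − (-1) − 2·(1) + 2·(0) = -1
  T: −[t]_T − [σ]_T − 2·[ψ]_T + 2·[q]_T = −(1) − (-2) − 2·(0) + 2·(-3) = -5
Net dimensions [M⁵ L⁻¹ T⁻⁵] ≠ [1] — not dimensionless.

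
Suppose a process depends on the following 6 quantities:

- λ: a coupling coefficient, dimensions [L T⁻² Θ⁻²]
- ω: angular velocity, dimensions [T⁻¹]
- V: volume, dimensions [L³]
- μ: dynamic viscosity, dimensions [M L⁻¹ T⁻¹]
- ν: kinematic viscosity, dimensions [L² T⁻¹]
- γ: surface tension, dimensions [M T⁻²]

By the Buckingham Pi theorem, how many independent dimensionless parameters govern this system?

2

There are 6 variables and 4 base dimensions (M, L, T, Θ).
The dimension matrix has rank 4.
Independent dimensionless groups: 6 − 4 = 2.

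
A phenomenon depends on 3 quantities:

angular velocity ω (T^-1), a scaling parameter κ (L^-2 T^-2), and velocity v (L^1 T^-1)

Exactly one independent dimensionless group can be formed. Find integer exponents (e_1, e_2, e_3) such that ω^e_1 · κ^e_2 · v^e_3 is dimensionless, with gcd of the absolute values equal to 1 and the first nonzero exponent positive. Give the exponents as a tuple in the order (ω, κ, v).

L: e_1·(0) + e_2·(-2) + e_3·(1) = 0
T: e_1·(-1) + e_2·(-2) + e_3·(-1) = 0
Solving this homogeneous linear system for the smallest-integer solution (first nonzero entry positive) gives (4, -1, -2).

(4, -1, -2)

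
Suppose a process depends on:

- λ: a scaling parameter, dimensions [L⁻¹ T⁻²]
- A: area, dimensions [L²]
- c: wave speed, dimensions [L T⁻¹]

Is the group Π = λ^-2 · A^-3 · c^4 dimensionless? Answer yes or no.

yes

Sum the exponent of each base dimension across the product:
  L: −2·[λ]_L − 3·[A]_L + 4·[c]_L = −2·(-1) − 3·(2) + 4·(1) = 0
  T: −2·[λ]_T − 3·[A]_T + 4·[c]_T = −2·(-2) − 3·(0) + 4·(-1) = 0
All base exponents vanish — dimensionless.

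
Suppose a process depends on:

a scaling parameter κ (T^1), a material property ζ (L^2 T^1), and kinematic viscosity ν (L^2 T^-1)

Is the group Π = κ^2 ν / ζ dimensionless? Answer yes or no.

Sum the exponent of each base dimension across the product:
  L: 2·[κ]_L − [ζ]_L + [ν]_L = 2·(0) − (2) + (2) = 0
  T: 2·[κ]_T − [ζ]_T + [ν]_T = 2·(1) − (1) + (-1) = 0
All base exponents vanish — dimensionless.

yes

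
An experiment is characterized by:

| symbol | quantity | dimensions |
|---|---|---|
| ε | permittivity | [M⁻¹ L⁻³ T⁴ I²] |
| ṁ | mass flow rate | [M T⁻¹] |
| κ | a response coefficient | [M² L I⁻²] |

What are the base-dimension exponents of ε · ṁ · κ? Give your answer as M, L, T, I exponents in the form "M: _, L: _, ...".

Collect each base-dimension exponent across the product:
  M: (-1) + (1) + (2) = 2
  L: (-3) + (0) + (1) = -2
  T: (4) + (-1) + (0) = 3
  I: (2) + (0) + (-2) = 0
So the dimensions are [M² L⁻² T³].

M: 2, L: -2, T: 3, I: 0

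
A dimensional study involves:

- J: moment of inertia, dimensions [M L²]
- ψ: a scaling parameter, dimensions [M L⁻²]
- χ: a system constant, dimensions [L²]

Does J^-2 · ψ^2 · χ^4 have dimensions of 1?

yes

Sum the exponent of each base dimension across the product:
  M: −2·[J]_M + 2·[ψ]_M + 4·[χ]_M = −2·(1) + 2·(1) + 4·(0) = 0
  L: −2·[J]_L + 2·[ψ]_L + 4·[χ]_L = −2·(2) + 2·(-2) + 4·(2) = 0
  T: −2·[J]_T + 2·[ψ]_T + 4·[χ]_T = −2·(0) + 2·(0) + 4·(0) = 0
All base exponents vanish — dimensionless.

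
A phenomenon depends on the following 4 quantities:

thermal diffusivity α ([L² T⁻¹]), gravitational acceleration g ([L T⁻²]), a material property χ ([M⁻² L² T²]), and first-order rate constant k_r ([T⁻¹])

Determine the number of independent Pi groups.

There are 4 variables and 3 base dimensions (M, L, T).
The dimension matrix has rank 3.
Independent dimensionless groups: 4 − 3 = 1.

1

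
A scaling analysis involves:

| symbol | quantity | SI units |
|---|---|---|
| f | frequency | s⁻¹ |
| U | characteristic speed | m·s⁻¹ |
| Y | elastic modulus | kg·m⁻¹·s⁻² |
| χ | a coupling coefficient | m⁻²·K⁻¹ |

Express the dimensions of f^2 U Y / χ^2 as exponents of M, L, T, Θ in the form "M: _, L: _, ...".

Collect each base-dimension exponent across the product:
  M: 2·(0) + (0) + (1) − 2·(0) = 1
  L: 2·(0) + (1) + (-1) − 2·(-2) = 4
  T: 2·(-1) + (-1) + (-2) − 2·(0) = -5
  Θ: 2·(0) + (0) + (0) − 2·(-1) = 2
So the dimensions are [M L⁴ T⁻⁵ Θ²].

M: 1, L: 4, T: -5, Θ: 2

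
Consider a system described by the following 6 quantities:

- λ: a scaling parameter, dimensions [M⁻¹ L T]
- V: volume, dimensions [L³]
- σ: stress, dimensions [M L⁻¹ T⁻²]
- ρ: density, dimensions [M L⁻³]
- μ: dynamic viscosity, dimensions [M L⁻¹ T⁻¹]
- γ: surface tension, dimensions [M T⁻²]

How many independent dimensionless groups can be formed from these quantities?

3

There are 6 variables and 3 base dimensions (M, L, T).
The dimension matrix has rank 3.
Independent dimensionless groups: 6 − 3 = 3.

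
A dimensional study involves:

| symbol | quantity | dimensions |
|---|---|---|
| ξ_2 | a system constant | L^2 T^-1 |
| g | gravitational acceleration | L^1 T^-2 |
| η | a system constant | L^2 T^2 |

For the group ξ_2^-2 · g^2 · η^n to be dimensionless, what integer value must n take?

Balance the L exponent: (2)·n from η, plus −2·(2) + 2·(1) = -2 from the rest, must sum to zero.
2n − 2 = 0, so n = 1.

1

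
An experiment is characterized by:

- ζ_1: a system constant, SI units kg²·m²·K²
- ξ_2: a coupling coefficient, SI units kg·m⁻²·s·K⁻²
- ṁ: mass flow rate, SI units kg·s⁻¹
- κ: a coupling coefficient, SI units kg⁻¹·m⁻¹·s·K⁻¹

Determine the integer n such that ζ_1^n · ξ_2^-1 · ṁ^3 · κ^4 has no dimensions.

Balance the M exponent: (2)·n from ζ_1, plus −(1) + 3·(1) + 4·(-1) = -2 from the rest, must sum to zero.
2n − 2 = 0, so n = 1.

1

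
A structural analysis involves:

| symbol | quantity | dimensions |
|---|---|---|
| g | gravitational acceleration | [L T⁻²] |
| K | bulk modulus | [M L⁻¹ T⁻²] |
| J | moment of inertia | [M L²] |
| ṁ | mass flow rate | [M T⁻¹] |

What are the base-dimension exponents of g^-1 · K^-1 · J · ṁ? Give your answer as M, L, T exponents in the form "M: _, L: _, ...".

M: 1, L: 2, T: 3

Collect each base-dimension exponent across the product:
  M: −(0) − (1) + (1) + (1) = 1
  L: −(1) − (-1) + (2) + (0) = 2
  T: −(-2) − (-2) + (0) + (-1) = 3
So the dimensions are [M L² T³].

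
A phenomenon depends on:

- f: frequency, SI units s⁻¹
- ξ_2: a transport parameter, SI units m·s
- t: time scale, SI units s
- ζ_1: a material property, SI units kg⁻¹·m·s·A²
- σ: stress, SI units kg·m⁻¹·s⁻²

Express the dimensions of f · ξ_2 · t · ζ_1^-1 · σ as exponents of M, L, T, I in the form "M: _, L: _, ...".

M: 2, L: -1, T: -2, I: -2

Collect each base-dimension exponent across the product:
  M: (0) + (0) + (0) − (-1) + (1) = 2
  L: (0) + (1) + (0) − (1) + (-1) = -1
  T: (-1) + (1) + (1) − (1) + (-2) = -2
  I: (0) + (0) + (0) − (2) + (0) = -2
So the dimensions are [M² L⁻¹ T⁻² I⁻²].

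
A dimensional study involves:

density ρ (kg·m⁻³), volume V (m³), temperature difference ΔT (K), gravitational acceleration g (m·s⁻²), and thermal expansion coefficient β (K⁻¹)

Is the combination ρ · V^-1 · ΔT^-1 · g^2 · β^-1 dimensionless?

Sum the exponent of each base dimension across the product:
  M: [ρ]_M − [V]_M − [ΔT]_M + 2·[g]_M − [β]_M = (1) − (0) − (0) + 2·(0) − (0) = 1
  L: [ρ]_L − [V]_L − [ΔT]_L + 2·[g]_L − [β]_L = (-3) − (3) − (0) + 2·(1) − (0) = -4
  T: [ρ]_T − [V]_T − [ΔT]_T + 2·[g]_T − [β]_T = (0) − (0) − (0) + 2·(-2) − (0) = -4
  Θ: [ρ]_Θ − [V]_Θ − [ΔT]_Θ + 2·[g]_Θ − [β]_Θ = (0) − (0) − (1) + 2·(0) − (-1) = 0
Net dimensions [M L⁻⁴ T⁻⁴] ≠ [1] — not dimensionless.

no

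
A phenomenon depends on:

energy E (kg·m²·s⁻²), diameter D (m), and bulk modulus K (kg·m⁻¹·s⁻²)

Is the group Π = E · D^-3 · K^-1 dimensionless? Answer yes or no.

yes

Sum the exponent of each base dimension across the product:
  M: [E]_M − 3·[D]_M − [K]_M = (1) − 3·(0) − (1) = 0
  L: [E]_L − 3·[D]_L − [K]_L = (2) − 3·(1) − (-1) = 0
  T: [E]_T − 3·[D]_T − [K]_T = (-2) − 3·(0) − (-2) = 0
  Θ: [E]_Θ − 3·[D]_Θ − [K]_Θ = (0) − 3·(0) − (0) = 0
All base exponents vanish — dimensionless.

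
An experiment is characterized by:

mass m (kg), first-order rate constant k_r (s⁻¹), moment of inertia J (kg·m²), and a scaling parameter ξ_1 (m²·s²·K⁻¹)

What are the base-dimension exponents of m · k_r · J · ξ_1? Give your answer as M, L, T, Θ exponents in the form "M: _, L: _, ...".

M: 2, L: 4, T: 1, Θ: -1

Collect each base-dimension exponent across the product:
  M: (1) + (0) + (1) + (0) = 2
  L: (0) + (0) + (2) + (2) = 4
  T: (0) + (-1) + (0) + (2) = 1
  Θ: (0) + (0) + (0) + (-1) = -1
So the dimensions are [M² L⁴ T Θ⁻¹].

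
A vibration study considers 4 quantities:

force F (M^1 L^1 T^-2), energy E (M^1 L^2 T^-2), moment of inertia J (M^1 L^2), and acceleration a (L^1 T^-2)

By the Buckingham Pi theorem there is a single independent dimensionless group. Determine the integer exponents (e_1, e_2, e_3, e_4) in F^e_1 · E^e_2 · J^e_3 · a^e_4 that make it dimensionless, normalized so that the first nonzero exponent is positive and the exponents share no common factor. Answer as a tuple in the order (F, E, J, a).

M: e_1·(1) + e_2·(1) + e_3·(1) + e_4·(0) = 0
L: e_1·(1) + e_2·(2) + e_3·(2) + e_4·(1) = 0
T: e_1·(-2) + e_2·(-2) + e_3·(0) + e_4·(-2) = 0
Solving this homogeneous linear system for the smallest-integer solution (first nonzero entry positive) gives (1, -2, 1, 1).

(1, -2, 1, 1)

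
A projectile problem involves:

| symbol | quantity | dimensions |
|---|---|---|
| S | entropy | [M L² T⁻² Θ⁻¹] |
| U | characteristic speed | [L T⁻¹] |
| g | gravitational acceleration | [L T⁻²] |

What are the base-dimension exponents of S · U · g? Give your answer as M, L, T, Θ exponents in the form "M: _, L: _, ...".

M: 1, L: 4, T: -5, Θ: -1

Collect each base-dimension exponent across the product:
  M: (1) + (0) + (0) = 1
  L: (2) + (1) + (1) = 4
  T: (-2) + (-1) + (-2) = -5
  Θ: (-1) + (0) + (0) = -1
So the dimensions are [M L⁴ T⁻⁵ Θ⁻¹].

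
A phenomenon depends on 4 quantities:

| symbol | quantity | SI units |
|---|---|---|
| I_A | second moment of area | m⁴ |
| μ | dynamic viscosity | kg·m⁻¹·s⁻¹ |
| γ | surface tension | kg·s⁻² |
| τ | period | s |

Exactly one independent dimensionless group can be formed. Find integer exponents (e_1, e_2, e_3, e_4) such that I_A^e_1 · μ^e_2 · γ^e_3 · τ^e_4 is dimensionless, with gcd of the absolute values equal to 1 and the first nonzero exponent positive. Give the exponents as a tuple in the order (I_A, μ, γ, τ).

M: e_1·(0) + e_2·(1) + e_3·(1) + e_4·(0) = 0
L: e_1·(4) + e_2·(-1) + e_3·(0) + e_4·(0) = 0
T: e_1·(0) + e_2·(-1) + e_3·(-2) + e_4·(1) = 0
Solving this homogeneous linear system for the smallest-integer solution (first nonzero entry positive) gives (1, 4, -4, -4).

(1, 4, -4, -4)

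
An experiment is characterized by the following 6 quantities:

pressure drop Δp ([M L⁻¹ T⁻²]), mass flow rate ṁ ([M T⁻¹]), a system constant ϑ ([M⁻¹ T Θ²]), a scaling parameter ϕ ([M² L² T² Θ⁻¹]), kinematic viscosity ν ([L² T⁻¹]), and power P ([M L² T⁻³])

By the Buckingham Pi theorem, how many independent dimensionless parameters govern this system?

There are 6 variables and 4 base dimensions (M, L, T, Θ).
The dimension matrix has rank 4.
Independent dimensionless groups: 6 − 4 = 2.

2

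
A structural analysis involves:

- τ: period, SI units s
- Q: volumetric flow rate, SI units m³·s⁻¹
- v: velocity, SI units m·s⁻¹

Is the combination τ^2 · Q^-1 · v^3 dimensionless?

Sum the exponent of each base dimension across the product:
  L: 2·[τ]_L − [Q]_L + 3·[v]_L = 2·(0) − (3) + 3·(1) = 0
  T: 2·[τ]_T − [Q]_T + 3·[v]_T = 2·(1) − (-1) + 3·(-1) = 0
All base exponents vanish — dimensionless.

yes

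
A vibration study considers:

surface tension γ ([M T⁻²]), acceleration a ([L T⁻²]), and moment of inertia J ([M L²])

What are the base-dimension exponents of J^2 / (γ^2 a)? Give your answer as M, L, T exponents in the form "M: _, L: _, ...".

Collect each base-dimension exponent across the product:
  M: −2·(1) − (0) + 2·(1) = 0
  L: −2·(0) − (1) + 2·(2) = 3
  T: −2·(-2) − (-2) + 2·(0) = 6
So the dimensions are [L³ T⁶].

M: 0, L: 3, T: 6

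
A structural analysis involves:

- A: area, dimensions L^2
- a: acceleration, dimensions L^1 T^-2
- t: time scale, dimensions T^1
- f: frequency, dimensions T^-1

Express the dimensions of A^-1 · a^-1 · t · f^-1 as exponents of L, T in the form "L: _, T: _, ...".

Collect each base-dimension exponent across the product:
  L: −(2) − (1) + (0) − (0) = -3
  T: −(0) − (-2) + (1) − (-1) = 4
So the dimensions are [L⁻³ T⁴].

L: -3, T: 4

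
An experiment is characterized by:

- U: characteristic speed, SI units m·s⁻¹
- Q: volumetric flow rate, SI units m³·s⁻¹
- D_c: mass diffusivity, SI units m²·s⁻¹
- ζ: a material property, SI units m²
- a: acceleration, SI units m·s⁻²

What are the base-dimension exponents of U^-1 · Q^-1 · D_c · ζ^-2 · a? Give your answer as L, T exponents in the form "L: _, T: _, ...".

Collect each base-dimension exponent across the product:
  L: −(1) − (3) + (2) − 2·(2) + (1) = -5
  T: −(-1) − (-1) + (-1) − 2·(0) + (-2) = -1
So the dimensions are [L⁻⁵ T⁻¹].

L: -5, T: -1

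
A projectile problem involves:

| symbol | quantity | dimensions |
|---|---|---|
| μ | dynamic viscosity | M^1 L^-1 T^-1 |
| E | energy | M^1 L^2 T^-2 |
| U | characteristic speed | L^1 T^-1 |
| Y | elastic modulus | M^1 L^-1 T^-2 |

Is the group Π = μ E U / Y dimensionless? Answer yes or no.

Sum the exponent of each base dimension across the product:
  M: [μ]_M + [E]_M + [U]_M − [Y]_M = (1) + (1) + (0) − (1) = 1
  L: [μ]_L + [E]_L + [U]_L − [Y]_L = (-1) + (2) + (1) − (-1) = 3
  T: [μ]_T + [E]_T + [U]_T − [Y]_T = (-1) + (-2) + (-1) − (-2) = -2
Net dimensions [M L³ T⁻²] ≠ [1] — not dimensionless.

no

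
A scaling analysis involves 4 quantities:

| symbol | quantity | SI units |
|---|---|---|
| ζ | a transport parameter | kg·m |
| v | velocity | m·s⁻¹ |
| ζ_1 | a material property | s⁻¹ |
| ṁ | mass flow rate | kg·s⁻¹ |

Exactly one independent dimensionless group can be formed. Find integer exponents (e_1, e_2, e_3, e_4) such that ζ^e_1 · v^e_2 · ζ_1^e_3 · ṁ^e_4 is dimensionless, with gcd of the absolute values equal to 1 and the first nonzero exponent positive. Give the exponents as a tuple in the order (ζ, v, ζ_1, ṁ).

M: e_1·(1) + e_2·(0) + e_3·(0) + e_4·(1) = 0
L: e_1·(1) + e_2·(1) + e_3·(0) + e_4·(0) = 0
T: e_1·(0) + e_2·(-1) + e_3·(-1) + e_4·(-1) = 0
Solving this homogeneous linear system for the smallest-integer solution (first nonzero entry positive) gives (1, -1, 2, -1).

(1, -1, 2, -1)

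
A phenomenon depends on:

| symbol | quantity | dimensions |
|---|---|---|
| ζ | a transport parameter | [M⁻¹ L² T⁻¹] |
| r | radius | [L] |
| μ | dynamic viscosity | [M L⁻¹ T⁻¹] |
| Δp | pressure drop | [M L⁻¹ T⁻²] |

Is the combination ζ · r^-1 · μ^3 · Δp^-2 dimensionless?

yes

Sum the exponent of each base dimension across the product:
  M: [ζ]_M − [r]_M + 3·[μ]_M − 2·[Δp]_M = (-1) − (0) + 3·(1) − 2·(1) = 0
  L: [ζ]_L − [r]_L + 3·[μ]_L − 2·[Δp]_L = (2) − (1) + 3·(-1) − 2·(-1) = 0
  T: [ζ]_T − [r]_T + 3·[μ]_T − 2·[Δp]_T = (-1) − (0) + 3·(-1) − 2·(-2) = 0
All base exponents vanish — dimensionless.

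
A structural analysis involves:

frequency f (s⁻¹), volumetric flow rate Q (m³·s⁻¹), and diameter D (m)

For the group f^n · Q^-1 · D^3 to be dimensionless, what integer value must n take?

1

Balance the T exponent: (-1)·n from f, plus −(-1) + 3·(0) = 1 from the rest, must sum to zero.
−n + 1 = 0, so n = 1.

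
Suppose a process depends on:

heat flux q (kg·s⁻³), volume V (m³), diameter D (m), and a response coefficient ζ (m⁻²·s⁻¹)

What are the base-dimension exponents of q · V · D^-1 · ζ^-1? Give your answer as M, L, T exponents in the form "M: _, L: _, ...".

M: 1, L: 4, T: -2

Collect each base-dimension exponent across the product:
  M: (1) + (0) − (0) − (0) = 1
  L: (0) + (3) − (1) − (-2) = 4
  T: (-3) + (0) − (0) − (-1) = -2
So the dimensions are [M L⁴ T⁻²].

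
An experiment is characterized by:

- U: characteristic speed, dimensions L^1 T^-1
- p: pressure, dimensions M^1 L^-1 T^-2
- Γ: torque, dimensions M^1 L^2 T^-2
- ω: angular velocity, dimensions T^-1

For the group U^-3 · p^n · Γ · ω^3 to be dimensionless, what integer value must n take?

Balance the M exponent: (1)·n from p, plus −3·(0) + (1) + 3·(0) = 1 from the rest, must sum to zero.
n + 1 = 0, so n = -1.

-1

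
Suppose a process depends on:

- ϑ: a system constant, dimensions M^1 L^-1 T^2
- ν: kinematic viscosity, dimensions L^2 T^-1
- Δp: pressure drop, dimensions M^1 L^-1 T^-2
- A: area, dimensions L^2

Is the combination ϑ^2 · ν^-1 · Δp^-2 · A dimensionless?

no

Sum the exponent of each base dimension across the product:
  M: 2·[ϑ]_M − [ν]_M − 2·[Δp]_M + [A]_M = 2·(1) − (0) − 2·(1) + (0) = 0
  L: 2·[ϑ]_L − [ν]_L − 2·[Δp]_L + [A]_L = 2·(-1) − (2) − 2·(-1) + (2) = 0
  T: 2·[ϑ]_T − [ν]_T − 2·[Δp]_T + [A]_T = 2·(2) − (-1) − 2·(-2) + (0) = 9
Net dimensions [T⁹] ≠ [1] — not dimensionless.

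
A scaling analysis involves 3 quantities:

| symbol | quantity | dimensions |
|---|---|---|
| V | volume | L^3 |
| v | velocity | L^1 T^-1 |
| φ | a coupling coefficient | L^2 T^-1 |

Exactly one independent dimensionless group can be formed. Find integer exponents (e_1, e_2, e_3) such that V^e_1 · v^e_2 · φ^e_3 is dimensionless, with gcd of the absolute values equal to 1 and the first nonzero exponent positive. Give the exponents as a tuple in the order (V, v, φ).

L: e_1·(3) + e_2·(1) + e_3·(2) = 0
T: e_1·(0) + e_2·(-1) + e_3·(-1) = 0
Solving this homogeneous linear system for the smallest-integer solution (first nonzero entry positive) gives (1, 3, -3).

(1, 3, -3)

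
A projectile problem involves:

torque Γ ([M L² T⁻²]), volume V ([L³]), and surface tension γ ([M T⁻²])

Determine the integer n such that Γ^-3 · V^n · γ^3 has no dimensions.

2

Balance the L exponent: (3)·n from V, plus −3·(2) + 3·(0) = -6 from the rest, must sum to zero.
3n − 6 = 0, so n = 2.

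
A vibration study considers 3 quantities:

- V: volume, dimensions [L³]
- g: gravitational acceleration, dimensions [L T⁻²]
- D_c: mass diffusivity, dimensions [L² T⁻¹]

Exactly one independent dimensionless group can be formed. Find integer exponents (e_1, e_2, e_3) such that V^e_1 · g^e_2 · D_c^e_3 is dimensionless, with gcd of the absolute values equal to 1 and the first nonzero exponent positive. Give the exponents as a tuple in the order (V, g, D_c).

L: e_1·(3) + e_2·(1) + e_3·(2) = 0
T: e_1·(0) + e_2·(-2) + e_3·(-1) = 0
Solving this homogeneous linear system for the smallest-integer solution (first nonzero entry positive) gives (1, 1, -2).

(1, 1, -2)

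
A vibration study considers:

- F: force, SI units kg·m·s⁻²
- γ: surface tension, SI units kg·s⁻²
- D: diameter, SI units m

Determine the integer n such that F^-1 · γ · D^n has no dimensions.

1

Balance the L exponent: (1)·n from D, plus −(1) + (0) = -1 from the rest, must sum to zero.
n − 1 = 0, so n = 1.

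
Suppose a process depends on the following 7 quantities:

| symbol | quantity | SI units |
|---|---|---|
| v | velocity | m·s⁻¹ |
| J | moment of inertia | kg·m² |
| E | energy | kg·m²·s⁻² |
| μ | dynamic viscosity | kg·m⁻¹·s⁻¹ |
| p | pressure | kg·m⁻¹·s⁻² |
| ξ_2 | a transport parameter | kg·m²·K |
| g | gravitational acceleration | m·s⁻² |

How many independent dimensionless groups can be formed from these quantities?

There are 7 variables and 4 base dimensions (M, L, T, Θ).
The dimension matrix has rank 4.
Independent dimensionless groups: 7 − 4 = 3.

3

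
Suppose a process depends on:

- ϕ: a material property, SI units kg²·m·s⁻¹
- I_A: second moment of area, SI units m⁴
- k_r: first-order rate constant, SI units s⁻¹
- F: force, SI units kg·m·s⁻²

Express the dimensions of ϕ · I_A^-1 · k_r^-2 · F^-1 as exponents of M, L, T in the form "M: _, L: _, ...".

M: 1, L: -4, T: 3

Collect each base-dimension exponent across the product:
  M: (2) − (0) − 2·(0) − (1) = 1
  L: (1) − (4) − 2·(0) − (1) = -4
  T: (-1) − (0) − 2·(-1) − (-2) = 3
So the dimensions are [M L⁻⁴ T³].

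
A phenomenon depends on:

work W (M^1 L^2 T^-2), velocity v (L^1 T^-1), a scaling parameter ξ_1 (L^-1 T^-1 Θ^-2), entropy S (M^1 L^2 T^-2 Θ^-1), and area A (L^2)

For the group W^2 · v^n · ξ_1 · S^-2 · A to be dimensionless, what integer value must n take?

-1

Balance the L exponent: (1)·n from v, plus 2·(2) + (-1) − 2·(2) + (2) = 1 from the rest, must sum to zero.
n + 1 = 0, so n = -1.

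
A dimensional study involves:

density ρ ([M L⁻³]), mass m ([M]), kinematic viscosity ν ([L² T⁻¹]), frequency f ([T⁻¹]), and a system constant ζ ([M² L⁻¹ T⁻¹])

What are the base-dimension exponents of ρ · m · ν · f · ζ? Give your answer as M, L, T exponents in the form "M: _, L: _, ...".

M: 4, L: -2, T: -3

Collect each base-dimension exponent across the product:
  M: (1) + (1) + (0) + (0) + (2) = 4
  L: (-3) + (0) + (2) + (0) + (-1) = -2
  T: (0) + (0) + (-1) + (-1) + (-1) = -3
So the dimensions are [M⁴ L⁻² T⁻³].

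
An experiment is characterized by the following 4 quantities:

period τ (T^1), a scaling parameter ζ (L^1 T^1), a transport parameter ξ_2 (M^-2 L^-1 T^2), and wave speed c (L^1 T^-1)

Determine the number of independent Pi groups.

1

There are 4 variables and 3 base dimensions (M, L, T).
The dimension matrix has rank 3.
Independent dimensionless groups: 4 − 3 = 1.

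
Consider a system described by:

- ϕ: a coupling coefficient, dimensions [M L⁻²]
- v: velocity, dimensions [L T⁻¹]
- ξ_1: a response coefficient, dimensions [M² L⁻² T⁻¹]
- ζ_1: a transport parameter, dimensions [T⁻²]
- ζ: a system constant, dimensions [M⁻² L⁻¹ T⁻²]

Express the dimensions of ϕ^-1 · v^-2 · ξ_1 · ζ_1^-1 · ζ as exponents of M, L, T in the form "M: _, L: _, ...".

Collect each base-dimension exponent across the product:
  M: −(1) − 2·(0) + (2) − (0) + (-2) = -1
  L: −(-2) − 2·(1) + (-2) − (0) + (-1) = -3
  T: −(0) − 2·(-1) + (-1) − (-2) + (-2) = 1
So the dimensions are [M⁻¹ L⁻³ T].

M: -1, L: -3, T: 1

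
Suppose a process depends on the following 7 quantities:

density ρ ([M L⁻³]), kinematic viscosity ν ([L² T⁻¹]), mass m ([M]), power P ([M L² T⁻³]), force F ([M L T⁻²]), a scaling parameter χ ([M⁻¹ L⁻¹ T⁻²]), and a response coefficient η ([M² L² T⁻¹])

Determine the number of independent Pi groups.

There are 7 variables and 3 base dimensions (M, L, T).
The dimension matrix has rank 3.
Independent dimensionless groups: 7 − 3 = 4.

4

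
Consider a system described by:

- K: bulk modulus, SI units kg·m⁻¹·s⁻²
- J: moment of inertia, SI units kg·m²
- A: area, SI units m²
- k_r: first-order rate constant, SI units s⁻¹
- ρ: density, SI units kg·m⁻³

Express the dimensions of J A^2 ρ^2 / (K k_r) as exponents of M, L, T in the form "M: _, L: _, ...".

M: 2, L: 1, T: 3

Collect each base-dimension exponent across the product:
  M: −(1) + (1) + 2·(0) − (0) + 2·(1) = 2
  L: −(-1) + (2) + 2·(2) − (0) + 2·(-3) = 1
  T: −(-2) + (0) + 2·(0) − (-1) + 2·(0) = 3
So the dimensions are [M² L T³].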